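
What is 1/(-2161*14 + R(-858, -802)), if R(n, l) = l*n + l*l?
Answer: 1/1301066 ≈ 7.6860e-7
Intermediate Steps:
R(n, l) = l² + l*n (R(n, l) = l*n + l² = l² + l*n)
1/(-2161*14 + R(-858, -802)) = 1/(-2161*14 - 802*(-802 - 858)) = 1/(-30254 - 802*(-1660)) = 1/(-30254 + 1331320) = 1/1301066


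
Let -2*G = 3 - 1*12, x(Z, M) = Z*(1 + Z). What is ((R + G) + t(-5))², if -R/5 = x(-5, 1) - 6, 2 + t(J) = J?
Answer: 21025/4 ≈ 5256.3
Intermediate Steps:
t(J) = -2 + J
R = -70 (R = -5*(-5*(1 - 5) - 6) = -5*(-5*(-4) - 6) = -5*(20 - 6) = -5*14 = -70)
G = 9/2 (G = -(3 - 1*12)/2 = -(3 - 12)/2 = -½*(-9) = 9/2 ≈ 4.5000)
((R + G) + t(-5))² = ((-70 + 9/2) + (-2 - 5))² = (-131/2 - 7)² = (-145/2)² = 21025/4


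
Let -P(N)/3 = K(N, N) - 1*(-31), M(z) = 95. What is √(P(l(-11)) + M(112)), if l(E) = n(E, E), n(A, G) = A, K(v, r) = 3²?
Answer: 5*I ≈ 5.0*I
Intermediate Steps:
K(v, r) = 9
l(E) = E
P(N) = -120 (P(N) = -3*(9 - 1*(-31)) = -3*(9 + 31) = -3*40 = -120)
√(P(l(-11)) + M(112)) = √(-120 + 95) = √(-25) = 5*I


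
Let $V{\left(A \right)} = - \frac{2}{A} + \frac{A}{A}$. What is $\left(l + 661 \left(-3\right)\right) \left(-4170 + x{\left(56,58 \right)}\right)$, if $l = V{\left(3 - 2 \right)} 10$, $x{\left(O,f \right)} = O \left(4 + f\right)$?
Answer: $1391114$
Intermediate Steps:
$V{\left(A \right)} = 1 - \frac{2}{A}$ ($V{\left(A \right)} = - \frac{2}{A} + 1 = 1 - \frac{2}{A}$)
$l = -10$ ($l = \frac{-2 + \left(3 - 2\right)}{3 - 2} \cdot 10 = \frac{-2 + 1}{1} \cdot 10 = 1 \left(-1\right) 10 = \left(-1\right) 10 = -10$)
$\left(l + 661 \left(-3\right)\right) \left(-4170 + x{\left(56,58 \right)}\right) = \left(-10 + 661 \left(-3\right)\right) \left(-4170 + 56 \left(4 + 58\right)\right) = \left(-10 - 1983\right) \left(-4170 + 56 \cdot 62\right) = - 1993 \left(-4170 + 3472\right) = \left(-1993\right) \left(-698\right) = 1391114$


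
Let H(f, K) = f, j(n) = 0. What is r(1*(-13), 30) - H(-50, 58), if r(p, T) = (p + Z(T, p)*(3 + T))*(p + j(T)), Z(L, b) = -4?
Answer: 1935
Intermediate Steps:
r(p, T) = p*(-12 + p - 4*T) (r(p, T) = (p - 4*(3 + T))*(p + 0) = (p + (-12 - 4*T))*p = (-12 + p - 4*T)*p = p*(-12 + p - 4*T))
r(1*(-13), 30) - H(-50, 58) = (1*(-13))*(-12 + 1*(-13) - 4*30) - 1*(-50) = -13*(-12 - 13 - 120) + 50 = -13*(-145) + 50 = 1885 + 50 = 1935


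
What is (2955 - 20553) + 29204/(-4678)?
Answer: -41176324/2339 ≈ -17604.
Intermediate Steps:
(2955 - 20553) + 29204/(-4678) = -17598 + 29204*(-1/4678) = -17598 - 14602/2339 = -41176324/2339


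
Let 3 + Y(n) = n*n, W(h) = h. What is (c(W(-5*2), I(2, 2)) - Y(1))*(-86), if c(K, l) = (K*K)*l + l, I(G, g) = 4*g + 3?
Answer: -95718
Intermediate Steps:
Y(n) = -3 + n² (Y(n) = -3 + n*n = -3 + n²)
I(G, g) = 3 + 4*g
c(K, l) = l + l*K² (c(K, l) = K²*l + l = l*K² + l = l + l*K²)
(c(W(-5*2), I(2, 2)) - Y(1))*(-86) = ((3 + 4*2)*(1 + (-5*2)²) - (-3 + 1²))*(-86) = ((3 + 8)*(1 + (-10)²) - (-3 + 1))*(-86) = (11*(1 + 100) - 1*(-2))*(-86) = (11*101 + 2)*(-86) = (1111 + 2)*(-86) = 1113*(-86) = -95718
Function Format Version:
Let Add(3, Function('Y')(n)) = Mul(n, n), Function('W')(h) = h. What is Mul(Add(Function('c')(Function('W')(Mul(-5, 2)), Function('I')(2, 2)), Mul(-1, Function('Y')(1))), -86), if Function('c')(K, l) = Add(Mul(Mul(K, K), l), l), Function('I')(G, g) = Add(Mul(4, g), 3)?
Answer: -95718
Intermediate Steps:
Function('Y')(n) = Add(-3, Pow(n, 2)) (Function('Y')(n) = Add(-3, Mul(n, n)) = Add(-3, Pow(n, 2)))
Function('I')(G, g) = Add(3, Mul(4, g))
Function('c')(K, l) = Add(l, Mul(l, Pow(K, 2))) (Function('c')(K, l) = Add(Mul(Pow(K, 2), l), l) = Add(Mul(l, Pow(K, 2)), l) = Add(l, Mul(l, Pow(K, 2))))
Mul(Add(Function('c')(Function('W')(Mul(-5, 2)), Function('I')(2, 2)), Mul(-1, Function('Y')(1))), -86) = Mul(Add(Mul(Add(3, Mul(4, 2)), Add(1, Pow(Mul(-5, 2), 2))), Mul(-1, Add(-3, Pow(1, 2)))), -86) = Mul(Add(Mul(Add(3, 8), Add(1, Pow(-10, 2))), Mul(-1, Add(-3, 1))), -86) = Mul(Add(Mul(11, Add(1, 100)), Mul(-1, -2)), -86) = Mul(Add(Mul(11, 101), 2), -86) = Mul(Add(1111, 2), -86) = Mul(1113, -86) = -95718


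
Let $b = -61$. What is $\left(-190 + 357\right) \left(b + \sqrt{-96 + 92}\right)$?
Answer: $-10187 + 334 i \approx -10187.0 + 334.0 i$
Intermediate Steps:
$\left(-190 + 357\right) \left(b + \sqrt{-96 + 92}\right) = \left(-190 + 357\right) \left(-61 + \sqrt{-96 + 92}\right) = 167 \left(-61 + \sqrt{-4}\right) = 167 \left(-61 + 2 i\right) = -10187 + 334 i$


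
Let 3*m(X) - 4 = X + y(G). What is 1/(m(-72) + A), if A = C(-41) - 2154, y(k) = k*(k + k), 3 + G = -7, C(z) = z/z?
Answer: -1/2109 ≈ -0.00047416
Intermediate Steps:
C(z) = 1
G = -10 (G = -3 - 7 = -10)
y(k) = 2*k² (y(k) = k*(2*k) = 2*k²)
m(X) = 68 + X/3 (m(X) = 4/3 + (X + 2*(-10)²)/3 = 4/3 + (X + 2*100)/3 = 4/3 + (X + 200)/3 = 4/3 + (200 + X)/3 = 4/3 + (200/3 + X/3) = 68 + X/3)
A = -2153 (A = 1 - 2154 = -2153)
1/(m(-72) + A) = 1/((68 + (⅓)*(-72)) - 2153) = 1/((68 - 24) - 2153) = 1/(44 - 2153) = 1/(-2109) = -1/2109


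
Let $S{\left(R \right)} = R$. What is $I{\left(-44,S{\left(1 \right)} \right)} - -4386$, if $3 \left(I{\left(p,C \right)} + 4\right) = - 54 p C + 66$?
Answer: $5196$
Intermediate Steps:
$I{\left(p,C \right)} = 18 - 18 C p$ ($I{\left(p,C \right)} = -4 + \frac{- 54 p C + 66}{3} = -4 + \frac{- 54 C p + 66}{3} = -4 + \frac{66 - 54 C p}{3} = -4 - \left(-22 + 18 C p\right) = 18 - 18 C p$)
$I{\left(-44,S{\left(1 \right)} \right)} - -4386 = \left(18 - 18 \left(-44\right)\right) - -4386 = \left(18 + 792\right) + 4386 = 810 + 4386 = 5196$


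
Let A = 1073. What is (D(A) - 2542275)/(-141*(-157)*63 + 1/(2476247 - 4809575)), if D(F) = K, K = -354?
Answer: -5932787439312/3254131561967 ≈ -1.8232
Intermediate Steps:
D(F) = -354
(D(A) - 2542275)/(-141*(-157)*63 + 1/(2476247 - 4809575)) = (-354 - 2542275)/(-141*(-157)*63 + 1/(2476247 - 4809575)) = -2542629/(22137*63 + 1/(-2333328)) = -2542629/(1394631 - 1/2333328) = -2542629/3254131561967/2333328 = -2542629*2333328/3254131561967 = -5932787439312/3254131561967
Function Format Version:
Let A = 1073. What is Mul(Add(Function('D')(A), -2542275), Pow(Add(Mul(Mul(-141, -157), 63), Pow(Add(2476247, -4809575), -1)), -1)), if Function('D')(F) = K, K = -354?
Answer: Rational(-5932787439312, 3254131561967) ≈ -1.8232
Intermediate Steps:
Function('D')(F) = -354
Mul(Add(Function('D')(A), -2542275), Pow(Add(Mul(Mul(-141, -157), 63), Pow(Add(2476247, -4809575), -1)), -1)) = Mul(Add(-354, -2542275), Pow(Add(Mul(Mul(-141, -157), 63), Pow(Add(2476247, -4809575), -1)), -1)) = Mul(-2542629, Pow(Add(Mul(22137, 63), Pow(-2333328, -1)), -1)) = Mul(-2542629, Pow(Add(1394631, Rational(-1, 2333328)), -1)) = Mul(-2542629, Pow(Rational(3254131561967, 2333328), -1)) = Mul(-2542629, Rational(2333328, 3254131561967)) = Rational(-5932787439312, 3254131561967)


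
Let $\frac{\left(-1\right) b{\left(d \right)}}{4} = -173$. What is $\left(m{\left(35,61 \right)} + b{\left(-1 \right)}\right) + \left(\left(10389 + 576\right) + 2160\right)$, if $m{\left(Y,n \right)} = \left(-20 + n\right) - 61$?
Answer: $13797$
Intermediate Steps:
$b{\left(d \right)} = 692$ ($b{\left(d \right)} = \left(-4\right) \left(-173\right) = 692$)
$m{\left(Y,n \right)} = -81 + n$
$\left(m{\left(35,61 \right)} + b{\left(-1 \right)}\right) + \left(\left(10389 + 576\right) + 2160\right) = \left(\left(-81 + 61\right) + 692\right) + \left(\left(10389 + 576\right) + 2160\right) = \left(-20 + 692\right) + \left(10965 + 2160\right) = 672 + 13125 = 13797$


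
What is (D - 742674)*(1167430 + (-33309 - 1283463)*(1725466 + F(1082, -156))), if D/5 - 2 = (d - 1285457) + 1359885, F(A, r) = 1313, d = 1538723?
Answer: -16651047104651800178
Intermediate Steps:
D = 8065765 (D = 10 + 5*((1538723 - 1285457) + 1359885) = 10 + 5*(253266 + 1359885) = 10 + 5*1613151 = 10 + 8065755 = 8065765)
(D - 742674)*(1167430 + (-33309 - 1283463)*(1725466 + F(1082, -156))) = (8065765 - 742674)*(1167430 + (-33309 - 1283463)*(1725466 + 1313)) = 7323091*(1167430 - 1316772*1726779) = 7323091*(1167430 - 2273774237388) = 7323091*(-2273773069958) = -16651047104651800178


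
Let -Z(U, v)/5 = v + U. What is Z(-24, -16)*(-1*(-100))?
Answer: 20000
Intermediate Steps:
Z(U, v) = -5*U - 5*v (Z(U, v) = -5*(v + U) = -5*(U + v) = -5*U - 5*v)
Z(-24, -16)*(-1*(-100)) = (-5*(-24) - 5*(-16))*(-1*(-100)) = (120 + 80)*100 = 200*100 = 20000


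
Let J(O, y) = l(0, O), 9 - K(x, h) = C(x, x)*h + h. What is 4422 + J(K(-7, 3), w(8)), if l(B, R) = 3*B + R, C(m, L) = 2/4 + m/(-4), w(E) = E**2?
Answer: 17685/4 ≈ 4421.3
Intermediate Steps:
C(m, L) = 1/2 - m/4 (C(m, L) = 2*(1/4) + m*(-1/4) = 1/2 - m/4)
K(x, h) = 9 - h - h*(1/2 - x/4) (K(x, h) = 9 - ((1/2 - x/4)*h + h) = 9 - (h*(1/2 - x/4) + h) = 9 - (h + h*(1/2 - x/4)) = 9 + (-h - h*(1/2 - x/4)) = 9 - h - h*(1/2 - x/4))
l(B, R) = R + 3*B
J(O, y) = O (J(O, y) = O + 3*0 = O + 0 = O)
4422 + J(K(-7, 3), w(8)) = 4422 + (9 - 3/2*3 + (1/4)*3*(-7)) = 4422 + (9 - 9/2 - 21/4) = 4422 - 3/4 = 17685/4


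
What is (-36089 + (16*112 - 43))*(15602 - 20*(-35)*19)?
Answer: -992494680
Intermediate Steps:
(-36089 + (16*112 - 43))*(15602 - 20*(-35)*19) = (-36089 + (1792 - 43))*(15602 + 700*19) = (-36089 + 1749)*(15602 + 13300) = -34340*28902 = -992494680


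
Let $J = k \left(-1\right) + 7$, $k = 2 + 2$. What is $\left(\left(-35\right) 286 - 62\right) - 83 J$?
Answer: $-10321$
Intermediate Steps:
$k = 4$
$J = 3$ ($J = 4 \left(-1\right) + 7 = -4 + 7 = 3$)
$\left(\left(-35\right) 286 - 62\right) - 83 J = \left(\left(-35\right) 286 - 62\right) - 249 = \left(-10010 - 62\right) - 249 = -10072 - 249 = -10321$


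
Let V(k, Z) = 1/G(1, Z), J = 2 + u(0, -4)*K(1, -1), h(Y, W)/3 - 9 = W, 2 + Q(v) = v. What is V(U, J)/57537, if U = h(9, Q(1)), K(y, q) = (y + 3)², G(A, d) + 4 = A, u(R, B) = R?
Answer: -1/172611 ≈ -5.7934e-6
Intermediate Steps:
G(A, d) = -4 + A
K(y, q) = (3 + y)²
Q(v) = -2 + v
h(Y, W) = 27 + 3*W
U = 24 (U = 27 + 3*(-2 + 1) = 27 + 3*(-1) = 27 - 3 = 24)
J = 2 (J = 2 + 0*(3 + 1)² = 2 + 0*4² = 2 + 0*16 = 2 + 0 = 2)
V(k, Z) = -⅓ (V(k, Z) = 1/(-4 + 1) = 1/(-3) = -⅓)
V(U, J)/57537 = -⅓/57537 = -⅓*1/57537 = -1/172611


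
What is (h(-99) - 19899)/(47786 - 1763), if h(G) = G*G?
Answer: -3366/15341 ≈ -0.21941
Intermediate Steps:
h(G) = G²
(h(-99) - 19899)/(47786 - 1763) = ((-99)² - 19899)/(47786 - 1763) = (9801 - 19899)/46023 = -10098*1/46023 = -3366/15341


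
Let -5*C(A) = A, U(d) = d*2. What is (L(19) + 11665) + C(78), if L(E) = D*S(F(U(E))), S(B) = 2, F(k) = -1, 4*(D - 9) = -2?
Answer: 58332/5 ≈ 11666.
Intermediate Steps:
D = 17/2 (D = 9 + (¼)*(-2) = 9 - ½ = 17/2 ≈ 8.5000)
U(d) = 2*d
C(A) = -A/5
L(E) = 17 (L(E) = (17/2)*2 = 17)
(L(19) + 11665) + C(78) = (17 + 11665) - ⅕*78 = 11682 - 78/5 = 58332/5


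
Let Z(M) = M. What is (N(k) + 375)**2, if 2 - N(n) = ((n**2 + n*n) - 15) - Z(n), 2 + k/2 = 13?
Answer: 306916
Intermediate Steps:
k = 22 (k = -4 + 2*13 = -4 + 26 = 22)
N(n) = 17 + n - 2*n**2 (N(n) = 2 - (((n**2 + n*n) - 15) - n) = 2 - (((n**2 + n**2) - 15) - n) = 2 - ((2*n**2 - 15) - n) = 2 - ((-15 + 2*n**2) - n) = 2 - (-15 - n + 2*n**2) = 2 + (15 + n - 2*n**2) = 17 + n - 2*n**2)
(N(k) + 375)**2 = ((17 + 22 - 2*22**2) + 375)**2 = ((17 + 22 - 2*484) + 375)**2 = ((17 + 22 - 968) + 375)**2 = (-929 + 375)**2 = (-554)**2 = 306916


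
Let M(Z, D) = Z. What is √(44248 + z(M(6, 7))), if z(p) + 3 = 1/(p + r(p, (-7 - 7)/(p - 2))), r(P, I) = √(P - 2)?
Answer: 3*√78658/4 ≈ 210.35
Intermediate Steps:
r(P, I) = √(-2 + P)
z(p) = -3 + 1/(p + √(-2 + p))
√(44248 + z(M(6, 7))) = √(44248 + (1 - 3*6 - 3*√(-2 + 6))/(6 + √(-2 + 6))) = √(44248 + (1 - 18 - 3*√4)/(6 + √4)) = √(44248 + (1 - 18 - 3*2)/(6 + 2)) = √(44248 + (1 - 18 - 6)/8) = √(44248 + (⅛)*(-23)) = √(44248 - 23/8) = √(353961/8) = 3*√78658/4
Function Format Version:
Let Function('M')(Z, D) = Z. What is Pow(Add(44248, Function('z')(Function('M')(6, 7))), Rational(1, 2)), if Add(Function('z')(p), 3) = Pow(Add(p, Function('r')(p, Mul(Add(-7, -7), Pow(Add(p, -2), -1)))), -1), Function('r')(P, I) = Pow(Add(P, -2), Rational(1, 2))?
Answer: Mul(Rational(3, 4), Pow(78658, Rational(1, 2))) ≈ 210.35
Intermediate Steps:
Function('r')(P, I) = Pow(Add(-2, P), Rational(1, 2))
Function('z')(p) = Add(-3, Pow(Add(p, Pow(Add(-2, p), Rational(1, 2))), -1))
Pow(Add(44248, Function('z')(Function('M')(6, 7))), Rational(1, 2)) = Pow(Add(44248, Mul(Pow(Add(6, Pow(Add(-2, 6), Rational(1, 2))), -1), Add(1, Mul(-3, 6), Mul(-3, Pow(Add(-2, 6), Rational(1, 2)))))), Rational(1, 2)) = Pow(Add(44248, Mul(Pow(Add(6, Pow(4, Rational(1, 2))), -1), Add(1, -18, Mul(-3, Pow(4, Rational(1, 2)))))), Rational(1, 2)) = Pow(Add(44248, Mul(Pow(Add(6, 2), -1), Add(1, -18, Mul(-3, 2)))), Rational(1, 2)) = Pow(Add(44248, Mul(Pow(8, -1), Add(1, -18, -6))), Rational(1, 2)) = Pow(Add(44248, Mul(Rational(1, 8), -23)), Rational(1, 2)) = Pow(Add(44248, Rational(-23, 8)), Rational(1, 2)) = Pow(Rational(353961, 8), Rational(1, 2)) = Mul(Rational(3, 4), Pow(78658, Rational(1, 2)))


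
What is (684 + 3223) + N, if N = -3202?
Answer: 705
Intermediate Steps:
(684 + 3223) + N = (684 + 3223) - 3202 = 3907 - 3202 = 705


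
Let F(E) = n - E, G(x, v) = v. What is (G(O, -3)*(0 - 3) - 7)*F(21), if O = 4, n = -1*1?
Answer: -44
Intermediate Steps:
n = -1
F(E) = -1 - E
(G(O, -3)*(0 - 3) - 7)*F(21) = (-3*(0 - 3) - 7)*(-1 - 1*21) = (-3*(-3) - 7)*(-1 - 21) = (9 - 7)*(-22) = 2*(-22) = -44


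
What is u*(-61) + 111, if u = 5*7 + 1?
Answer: -2085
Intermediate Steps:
u = 36 (u = 35 + 1 = 36)
u*(-61) + 111 = 36*(-61) + 111 = -2196 + 111 = -2085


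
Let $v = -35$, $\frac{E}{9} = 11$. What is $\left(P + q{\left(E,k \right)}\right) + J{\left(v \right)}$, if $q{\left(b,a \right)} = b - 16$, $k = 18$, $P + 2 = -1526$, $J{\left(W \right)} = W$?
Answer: $-1480$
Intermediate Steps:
$E = 99$ ($E = 9 \cdot 11 = 99$)
$P = -1528$ ($P = -2 - 1526 = -1528$)
$q{\left(b,a \right)} = -16 + b$
$\left(P + q{\left(E,k \right)}\right) + J{\left(v \right)} = \left(-1528 + \left(-16 + 99\right)\right) - 35 = \left(-1528 + 83\right) - 35 = -1445 - 35 = -1480$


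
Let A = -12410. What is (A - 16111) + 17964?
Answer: -10557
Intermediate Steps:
(A - 16111) + 17964 = (-12410 - 16111) + 17964 = -28521 + 17964 = -10557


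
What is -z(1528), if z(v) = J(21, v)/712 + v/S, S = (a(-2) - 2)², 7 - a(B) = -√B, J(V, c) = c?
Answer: 955*(-2*√2 + 147*I)/(89*(-23*I + 10*√2)) ≈ -50.355 + 29.642*I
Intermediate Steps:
a(B) = 7 + √B (a(B) = 7 - (-1)*√B = 7 + √B)
S = (5 + I*√2)² (S = ((7 + √(-2)) - 2)² = ((7 + I*√2) - 2)² = (5 + I*√2)² ≈ 23.0 + 14.142*I)
z(v) = v/712 + v/(5 + I*√2)² (z(v) = v/712 + v/((5 + I*√2)²) = v*(1/712) + v/(5 + I*√2)² = v/712 + v/(5 + I*√2)²)
-z(1528) = -5*1528*(-147*I + 2*√2)/(712*(-23*I + 10*√2)) = -955*(-147*I + 2*√2)/(89*(-23*I + 10*√2))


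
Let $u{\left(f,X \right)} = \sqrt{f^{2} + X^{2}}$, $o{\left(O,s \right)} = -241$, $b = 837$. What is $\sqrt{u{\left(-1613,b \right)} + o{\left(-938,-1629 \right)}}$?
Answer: $\sqrt{-241 + \sqrt{3302338}} \approx 39.702$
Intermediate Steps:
$u{\left(f,X \right)} = \sqrt{X^{2} + f^{2}}$
$\sqrt{u{\left(-1613,b \right)} + o{\left(-938,-1629 \right)}} = \sqrt{\sqrt{837^{2} + \left(-1613\right)^{2}} - 241} = \sqrt{\sqrt{700569 + 2601769} - 241} = \sqrt{\sqrt{3302338} - 241} = \sqrt{-241 + \sqrt{3302338}}$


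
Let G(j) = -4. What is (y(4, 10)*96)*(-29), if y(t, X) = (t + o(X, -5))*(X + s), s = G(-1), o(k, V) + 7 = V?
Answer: 133632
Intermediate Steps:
o(k, V) = -7 + V
s = -4
y(t, X) = (-12 + t)*(-4 + X) (y(t, X) = (t + (-7 - 5))*(X - 4) = (t - 12)*(-4 + X) = (-12 + t)*(-4 + X))
(y(4, 10)*96)*(-29) = ((48 - 12*10 - 4*4 + 10*4)*96)*(-29) = ((48 - 120 - 16 + 40)*96)*(-29) = -48*96*(-29) = -4608*(-29) = 133632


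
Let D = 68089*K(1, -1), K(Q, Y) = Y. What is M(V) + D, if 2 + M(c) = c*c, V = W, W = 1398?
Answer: 1886313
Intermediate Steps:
V = 1398
M(c) = -2 + c² (M(c) = -2 + c*c = -2 + c²)
D = -68089 (D = 68089*(-1) = -68089)
M(V) + D = (-2 + 1398²) - 68089 = (-2 + 1954404) - 68089 = 1954402 - 68089 = 1886313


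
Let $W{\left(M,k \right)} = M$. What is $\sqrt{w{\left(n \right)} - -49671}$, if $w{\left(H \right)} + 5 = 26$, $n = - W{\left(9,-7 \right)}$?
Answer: $2 \sqrt{12423} \approx 222.92$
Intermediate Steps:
$n = -9$ ($n = \left(-1\right) 9 = -9$)
$w{\left(H \right)} = 21$ ($w{\left(H \right)} = -5 + 26 = 21$)
$\sqrt{w{\left(n \right)} - -49671} = \sqrt{21 - -49671} = \sqrt{21 + 49671} = \sqrt{49692} = 2 \sqrt{12423}$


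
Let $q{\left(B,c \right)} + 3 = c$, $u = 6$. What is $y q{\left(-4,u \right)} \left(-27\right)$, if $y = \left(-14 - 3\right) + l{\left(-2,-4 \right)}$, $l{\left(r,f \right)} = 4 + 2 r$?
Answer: $1377$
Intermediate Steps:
$q{\left(B,c \right)} = -3 + c$
$y = -17$ ($y = \left(-14 - 3\right) + \left(4 + 2 \left(-2\right)\right) = -17 + \left(4 - 4\right) = -17 + 0 = -17$)
$y q{\left(-4,u \right)} \left(-27\right) = - 17 \left(-3 + 6\right) \left(-27\right) = \left(-17\right) 3 \left(-27\right) = \left(-51\right) \left(-27\right) = 1377$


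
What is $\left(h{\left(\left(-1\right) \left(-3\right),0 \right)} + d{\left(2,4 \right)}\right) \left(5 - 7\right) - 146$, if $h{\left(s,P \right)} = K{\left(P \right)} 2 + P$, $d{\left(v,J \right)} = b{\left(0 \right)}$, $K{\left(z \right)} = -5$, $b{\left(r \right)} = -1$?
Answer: $-124$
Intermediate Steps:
$d{\left(v,J \right)} = -1$
$h{\left(s,P \right)} = -10 + P$ ($h{\left(s,P \right)} = \left(-5\right) 2 + P = -10 + P$)
$\left(h{\left(\left(-1\right) \left(-3\right),0 \right)} + d{\left(2,4 \right)}\right) \left(5 - 7\right) - 146 = \left(\left(-10 + 0\right) - 1\right) \left(5 - 7\right) - 146 = \left(-10 - 1\right) \left(-2\right) - 146 = \left(-11\right) \left(-2\right) - 146 = 22 - 146 = -124$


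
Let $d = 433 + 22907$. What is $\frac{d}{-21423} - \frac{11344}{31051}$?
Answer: $- \frac{322584284}{221735191} \approx -1.4548$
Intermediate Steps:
$d = 23340$
$\frac{d}{-21423} - \frac{11344}{31051} = \frac{23340}{-21423} - \frac{11344}{31051} = 23340 \left(- \frac{1}{21423}\right) - \frac{11344}{31051} = - \frac{7780}{7141} - \frac{11344}{31051} = - \frac{322584284}{221735191}$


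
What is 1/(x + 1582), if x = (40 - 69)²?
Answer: 1/2423 ≈ 0.00041271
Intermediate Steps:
x = 841 (x = (-29)² = 841)
1/(x + 1582) = 1/(841 + 1582) = 1/2423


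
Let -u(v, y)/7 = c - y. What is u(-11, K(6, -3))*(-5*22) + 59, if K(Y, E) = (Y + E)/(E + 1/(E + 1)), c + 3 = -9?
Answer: -8521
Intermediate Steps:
c = -12 (c = -3 - 9 = -12)
K(Y, E) = (E + Y)/(E + 1/(1 + E))
u(v, y) = 84 + 7*y (u(v, y) = -7*(-12 - y) = 84 + 7*y)
u(-11, K(6, -3))*(-5*22) + 59 = (84 + 7*((-3 + 6 + (-3)**2 - 3*6)/(1 - 3 + (-3)**2)))*(-5*22) + 59 = (84 + 7*((-3 + 6 + 9 - 18)/(1 - 3 + 9)))*(-110) + 59 = (84 + 7*(-6/7))*(-110) + 59 = (84 - 6)*(-110) + 59 = 78*(-110) + 59 = -8580 + 59 = -8521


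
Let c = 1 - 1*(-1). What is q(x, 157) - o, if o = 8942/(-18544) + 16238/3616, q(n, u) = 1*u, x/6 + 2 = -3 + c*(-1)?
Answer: 320589629/2095472 ≈ 152.99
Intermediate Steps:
c = 2 (c = 1 + 1 = 2)
x = -42 (x = -12 + 6*(-3 + 2*(-1)) = -12 + 6*(-3 - 2) = -12 + 6*(-5) = -12 - 30 = -42)
q(n, u) = u
o = 8399475/2095472 (o = 8942*(-1/18544) + 16238*(1/3616) = -4471/9272 + 8119/1808 = 8399475/2095472 ≈ 4.0084)
q(x, 157) - o = 157 - 1*8399475/2095472 = 157 - 8399475/2095472 = 320589629/2095472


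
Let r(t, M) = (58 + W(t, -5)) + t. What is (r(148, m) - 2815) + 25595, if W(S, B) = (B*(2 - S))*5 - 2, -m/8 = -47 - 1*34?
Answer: 26634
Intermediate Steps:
m = 648 (m = -8*(-47 - 1*34) = -8*(-47 - 34) = -8*(-81) = 648)
W(S, B) = -2 + 5*B*(2 - S) (W(S, B) = 5*B*(2 - S) - 2 = -2 + 5*B*(2 - S))
r(t, M) = 6 + 26*t (r(t, M) = (58 + (-2 + 10*(-5) - 5*(-5)*t)) + t = (58 + (-2 - 50 + 25*t)) + t = (58 + (-52 + 25*t)) + t = (6 + 25*t) + t = 6 + 26*t)
(r(148, m) - 2815) + 25595 = ((6 + 26*148) - 2815) + 25595 = ((6 + 3848) - 2815) + 25595 = (3854 - 2815) + 25595 = 1039 + 25595 = 26634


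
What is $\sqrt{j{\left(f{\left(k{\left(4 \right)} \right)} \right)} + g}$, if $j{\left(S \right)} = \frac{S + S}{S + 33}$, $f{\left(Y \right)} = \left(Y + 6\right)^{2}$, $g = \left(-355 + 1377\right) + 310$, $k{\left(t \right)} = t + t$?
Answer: $\frac{2 \sqrt{17485295}}{229} \approx 36.52$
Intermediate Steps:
$k{\left(t \right)} = 2 t$
$g = 1332$ ($g = 1022 + 310 = 1332$)
$f{\left(Y \right)} = \left(6 + Y\right)^{2}$
$j{\left(S \right)} = \frac{2 S}{33 + S}$
$\sqrt{j{\left(f{\left(k{\left(4 \right)} \right)} \right)} + g} = \sqrt{\frac{2 \left(6 + 2 \cdot 4\right)^{2}}{33 + \left(6 + 2 \cdot 4\right)^{2}} + 1332} = \sqrt{\frac{2 \left(6 + 8\right)^{2}}{33 + \left(6 + 8\right)^{2}} + 1332} = \sqrt{\frac{2 \cdot 14^{2}}{33 + 14^{2}} + 1332} = \sqrt{2 \cdot 196 \frac{1}{33 + 196} + 1332} = \sqrt{2 \cdot 196 \cdot \frac{1}{229} + 1332} = \sqrt{\frac{392}{229} + 1332} = \sqrt{\frac{305420}{229}} = \frac{2 \sqrt{17485295}}{229}$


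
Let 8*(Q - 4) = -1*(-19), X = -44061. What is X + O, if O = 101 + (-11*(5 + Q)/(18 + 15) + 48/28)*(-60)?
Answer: -613695/14 ≈ -43835.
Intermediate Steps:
Q = 51/8 (Q = 4 + (-1*(-19))/8 = 4 + (⅛)*19 = 4 + 19/8 = 51/8 ≈ 6.3750)
O = 3159/14 (O = 101 + (-11*(5 + 51/8)/(18 + 15) + 48/28)*(-60) = 101 + (-11/(33/(91/8)) + 48*(1/28))*(-60) = 101 + (-11/(33*(8/91)) + 12/7)*(-60) = 101 + (-11/264/91 + 12/7)*(-60) = 101 + (-11*91/264 + 12/7)*(-60) = 101 + (-91/24 + 12/7)*(-60) = 101 - 349/168*(-60) = 101 + 1745/14 = 3159/14 ≈ 225.64)
X + O = -44061 + 3159/14 = -613695/14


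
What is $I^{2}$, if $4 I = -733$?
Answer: $\frac{537289}{16} \approx 33581.0$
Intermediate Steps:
$I = - \frac{733}{4}$ ($I = \frac{1}{4} \left(-733\right) = - \frac{733}{4} \approx -183.25$)
$I^{2} = \left(- \frac{733}{4}\right)^{2} = \frac{537289}{16}$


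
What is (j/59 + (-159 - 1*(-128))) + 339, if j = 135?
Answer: 18307/59 ≈ 310.29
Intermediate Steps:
(j/59 + (-159 - 1*(-128))) + 339 = (135/59 + (-159 - 1*(-128))) + 339 = (135*(1/59) + (-159 + 128)) + 339 = (135/59 - 31) + 339 = -1694/59 + 339 = 18307/59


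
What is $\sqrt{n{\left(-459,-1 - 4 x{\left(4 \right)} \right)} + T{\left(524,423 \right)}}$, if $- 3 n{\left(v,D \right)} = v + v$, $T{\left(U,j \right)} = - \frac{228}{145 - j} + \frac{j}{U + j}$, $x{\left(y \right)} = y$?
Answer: $\frac{\sqrt{5324087947749}}{131633} \approx 17.529$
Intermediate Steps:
$n{\left(v,D \right)} = - \frac{2 v}{3}$ ($n{\left(v,D \right)} = - \frac{v + v}{3} = - \frac{2 v}{3}$)
$\sqrt{n{\left(-459,-1 - 4 x{\left(4 \right)} \right)} + T{\left(524,423 \right)}} = \sqrt{\left(- \frac{2}{3}\right) \left(-459\right) + \frac{423^{2} + 83 \cdot 423 + 228 \cdot 524}{423^{2} - 75980 - 61335 + 524 \cdot 423}} = \sqrt{306 + \frac{178929 + 35109 + 119472}{178929 - 75980 - 61335 + 221652}} = \sqrt{306 + \frac{1}{263266} \cdot 333510} = \sqrt{306 + \frac{166755}{131633}} = \sqrt{\frac{40446453}{131633}} = \frac{\sqrt{5324087947749}}{131633}$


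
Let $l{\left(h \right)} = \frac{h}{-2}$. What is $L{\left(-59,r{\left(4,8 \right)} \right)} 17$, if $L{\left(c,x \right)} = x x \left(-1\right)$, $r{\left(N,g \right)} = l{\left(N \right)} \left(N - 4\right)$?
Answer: $0$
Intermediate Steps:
$l{\left(h \right)} = - \frac{h}{2}$ ($l{\left(h \right)} = h \left(- \frac{1}{2}\right) = - \frac{h}{2}$)
$r{\left(N,g \right)} = - \frac{N \left(-4 + N\right)}{2}$ ($r{\left(N,g \right)} = - \frac{N}{2} \left(N - 4\right) = - \frac{N}{2} \left(-4 + N\right) = - \frac{N \left(-4 + N\right)}{2}$)
$L{\left(c,x \right)} = - x^{2}$ ($L{\left(c,x \right)} = x^{2} \left(-1\right) = - x^{2}$)
$L{\left(-59,r{\left(4,8 \right)} \right)} 17 = - \left(\frac{1}{2} \cdot 4 \left(4 - 4\right)\right)^{2} \cdot 17 = - \left(\frac{1}{2} \cdot 4 \cdot 0\right)^{2} \cdot 17 = - 0^{2} \cdot 17 = \left(-1\right) 0 \cdot 17 = 0 \cdot 17 = 0$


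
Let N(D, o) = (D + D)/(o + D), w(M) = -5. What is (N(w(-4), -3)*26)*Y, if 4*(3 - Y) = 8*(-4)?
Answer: 715/2 ≈ 357.50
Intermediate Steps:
N(D, o) = 2*D/(D + o) (N(D, o) = (2*D)/(D + o) = 2*D/(D + o))
Y = 11 (Y = 3 - 2*(-4) = 3 - ¼*(-32) = 3 + 8 = 11)
(N(w(-4), -3)*26)*Y = ((2*(-5)/(-5 - 3))*26)*11 = ((2*(-5)/(-8))*26)*11 = ((2*(-5)*(-⅛))*26)*11 = ((5/4)*26)*11 = (65/2)*11 = 715/2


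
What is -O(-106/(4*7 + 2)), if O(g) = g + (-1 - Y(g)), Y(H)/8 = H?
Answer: -356/15 ≈ -23.733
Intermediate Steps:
Y(H) = 8*H
O(g) = -1 - 7*g (O(g) = g + (-1 - 8*g) = -1 - 7*g)
-O(-106/(4*7 + 2)) = -(-1 - (-742)/(4*7 + 2)) = -(-1 - (-742)/(28 + 2)) = -(-1 - (-742)/30) = -(-1 - 7*(-53/15)) = -(-1 + 371/15) = -1*356/15 = -356/15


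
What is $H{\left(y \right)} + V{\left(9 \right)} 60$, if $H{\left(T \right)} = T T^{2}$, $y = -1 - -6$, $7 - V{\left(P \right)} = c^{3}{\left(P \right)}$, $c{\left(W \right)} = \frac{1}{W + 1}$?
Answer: $\frac{27247}{50} \approx 544.94$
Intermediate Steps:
$c{\left(W \right)} = \frac{1}{1 + W}$
$V{\left(P \right)} = 7 - \frac{1}{\left(1 + P\right)^{3}}$ ($V{\left(P \right)} = 7 - \left(\frac{1}{1 + P}\right)^{3} = 7 - \frac{1}{\left(1 + P\right)^{3}}$)
$y = 5$ ($y = -1 + 6 = 5$)
$H{\left(T \right)} = T^{3}$
$H{\left(y \right)} + V{\left(9 \right)} 60 = 5^{3} + \left(7 - \frac{1}{\left(1 + 9\right)^{3}}\right) 60 = 125 + \left(7 - \frac{1}{1000}\right) 60 = 125 + \frac{6999}{1000} \cdot 60 = 125 + \frac{20997}{50} = \frac{27247}{50}$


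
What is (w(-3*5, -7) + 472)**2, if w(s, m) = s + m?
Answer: 202500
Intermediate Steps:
w(s, m) = m + s
(w(-3*5, -7) + 472)**2 = ((-7 - 3*5) + 472)**2 = ((-7 - 15) + 472)**2 = (-22 + 472)**2 = 450**2 = 202500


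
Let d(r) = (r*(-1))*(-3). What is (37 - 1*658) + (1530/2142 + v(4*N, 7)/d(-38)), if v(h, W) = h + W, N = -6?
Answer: -494869/798 ≈ -620.14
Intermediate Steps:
d(r) = 3*r (d(r) = -r*(-3) = 3*r)
v(h, W) = W + h
(37 - 1*658) + (1530/2142 + v(4*N, 7)/d(-38)) = (37 - 1*658) + (1530/2142 + (7 + 4*(-6))/((3*(-38)))) = (37 - 658) + (1530*(1/2142) + (7 - 24)/(-114)) = -621 + (5/7 - 17*(-1/114)) = -621 + (5/7 + 17/114) = -621 + 689/798 = -494869/798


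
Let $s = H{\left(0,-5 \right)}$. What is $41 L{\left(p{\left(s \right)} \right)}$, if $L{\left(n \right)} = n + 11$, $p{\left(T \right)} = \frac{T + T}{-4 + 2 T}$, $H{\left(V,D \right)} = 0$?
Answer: $451$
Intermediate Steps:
$s = 0$
$p{\left(T \right)} = \frac{2 T}{-4 + 2 T}$
$L{\left(n \right)} = 11 + n$
$41 L{\left(p{\left(s \right)} \right)} = 41 \left(11 + \frac{0}{-2 + 0}\right) = 41 \left(11 + \frac{0}{-2}\right) = 41 \left(11 + 0 \left(- \frac{1}{2}\right)\right) = 41 \left(11 + 0\right) = 41 \cdot 11 = 451$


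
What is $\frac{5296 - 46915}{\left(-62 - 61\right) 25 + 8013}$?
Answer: $- \frac{13873}{1646} \approx -8.4283$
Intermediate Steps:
$\frac{5296 - 46915}{\left(-62 - 61\right) 25 + 8013} = - \frac{41619}{\left(-123\right) 25 + 8013} = - \frac{41619}{-3075 + 8013} = - \frac{41619}{4938} = \left(-41619\right) \frac{1}{4938} = - \frac{13873}{1646}$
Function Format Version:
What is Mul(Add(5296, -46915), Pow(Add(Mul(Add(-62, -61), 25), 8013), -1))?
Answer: Rational(-13873, 1646) ≈ -8.4283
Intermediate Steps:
Mul(Add(5296, -46915), Pow(Add(Mul(Add(-62, -61), 25), 8013), -1)) = Mul(-41619, Pow(Add(Mul(-123, 25), 8013), -1)) = Mul(-41619, Pow(Add(-3075, 8013), -1)) = Mul(-41619, Pow(4938, -1)) = Mul(-41619, Rational(1, 4938)) = Rational(-13873, 1646)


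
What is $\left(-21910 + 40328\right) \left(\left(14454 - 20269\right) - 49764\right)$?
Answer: $-1023654022$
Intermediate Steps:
$\left(-21910 + 40328\right) \left(\left(14454 - 20269\right) - 49764\right) = 18418 \left(\left(14454 - 20269\right) - 49764\right) = 18418 \left(-5815 - 49764\right) = 18418 \left(-55579\right) = -1023654022$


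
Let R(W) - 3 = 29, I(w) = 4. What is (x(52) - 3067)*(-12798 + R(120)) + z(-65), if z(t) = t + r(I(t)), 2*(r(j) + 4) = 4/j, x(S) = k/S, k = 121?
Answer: 39123548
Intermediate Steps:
R(W) = 32 (R(W) = 3 + 29 = 32)
x(S) = 121/S
r(j) = -4 + 2/j (r(j) = -4 + (4/j)/2 = -4 + 2/j)
z(t) = -7/2 + t (z(t) = t + (-4 + 2/4) = t + (-4 + 2*(1/4)) = t + (-4 + 1/2) = t - 7/2 = -7/2 + t)
(x(52) - 3067)*(-12798 + R(120)) + z(-65) = (121/52 - 3067)*(-12798 + 32) + (-7/2 - 65) = (121*(1/52) - 3067)*(-12766) - 137/2 = (121/52 - 3067)*(-12766) - 137/2 = -159363/52*(-12766) - 137/2 = 78247233/2 - 137/2 = 39123548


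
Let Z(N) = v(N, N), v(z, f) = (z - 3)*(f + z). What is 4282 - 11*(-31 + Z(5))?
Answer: 4403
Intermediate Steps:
v(z, f) = (-3 + z)*(f + z)
Z(N) = -6*N + 2*N**2 (Z(N) = N**2 - 3*N - 3*N + N*N = N**2 - 3*N - 3*N + N**2 = -6*N + 2*N**2)
4282 - 11*(-31 + Z(5)) = 4282 - 11*(-31 + 2*5*(-3 + 5)) = 4282 - 11*(-31 + 2*5*2) = 4282 - 11*(-31 + 20) = 4282 - 11*(-11) = 4282 + 121 = 4403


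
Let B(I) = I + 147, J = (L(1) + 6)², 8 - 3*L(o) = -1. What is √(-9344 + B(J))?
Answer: 2*I*√2279 ≈ 95.478*I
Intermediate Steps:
L(o) = 3 (L(o) = 8/3 - ⅓*(-1) = 8/3 + ⅓ = 3)
J = 81 (J = (3 + 6)² = 9² = 81)
B(I) = 147 + I
√(-9344 + B(J)) = √(-9344 + (147 + 81)) = √(-9344 + 228) = √(-9116) = 2*I*√2279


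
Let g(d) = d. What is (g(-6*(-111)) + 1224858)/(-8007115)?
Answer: -1225524/8007115 ≈ -0.15305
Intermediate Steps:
(g(-6*(-111)) + 1224858)/(-8007115) = (-6*(-111) + 1224858)/(-8007115) = (666 + 1224858)*(-1/8007115) = 1225524*(-1/8007115) = -1225524/8007115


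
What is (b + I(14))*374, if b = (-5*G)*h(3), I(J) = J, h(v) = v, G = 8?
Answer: -39644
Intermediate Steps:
b = -120 (b = -5*8*3 = -40*3 = -120)
(b + I(14))*374 = (-120 + 14)*374 = -106*374 = -39644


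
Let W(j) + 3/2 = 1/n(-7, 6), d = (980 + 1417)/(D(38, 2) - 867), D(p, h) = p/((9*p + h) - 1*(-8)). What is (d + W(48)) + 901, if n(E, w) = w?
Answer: 410528911/457719 ≈ 896.90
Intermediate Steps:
D(p, h) = p/(8 + h + 9*p) (D(p, h) = p/((h + 9*p) + 8) = p/(8 + h + 9*p))
d = -421872/152573 (d = (980 + 1417)/(38/(8 + 2 + 9*38) - 867) = 2397/(38/(8 + 2 + 342) - 867) = 2397/(38/352 - 867) = 2397/(38*(1/352) - 867) = 2397/(19/176 - 867) = 2397/(-152573/176) = 2397*(-176/152573) = -421872/152573 ≈ -2.7650)
W(j) = -4/3 (W(j) = -3/2 + 1/6 = -3/2 + ⅙ = -4/3)
(d + W(48)) + 901 = (-421872/152573 - 4/3) + 901 = -1875908/457719 + 901 = 410528911/457719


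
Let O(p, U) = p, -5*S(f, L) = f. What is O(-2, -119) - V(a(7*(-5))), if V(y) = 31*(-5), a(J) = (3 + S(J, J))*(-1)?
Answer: 153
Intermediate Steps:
S(f, L) = -f/5
a(J) = -3 + J/5 (a(J) = (3 - J/5)*(-1) = -3 + J/5)
V(y) = -155
O(-2, -119) - V(a(7*(-5))) = -2 - 1*(-155) = -2 + 155 = 153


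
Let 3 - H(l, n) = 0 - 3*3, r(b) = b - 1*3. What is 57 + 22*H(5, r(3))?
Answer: 321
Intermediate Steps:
r(b) = -3 + b (r(b) = b - 3 = -3 + b)
H(l, n) = 12 (H(l, n) = 3 - (0 - 3*3) = 3 - (0 - 9) = 3 - 1*(-9) = 3 + 9 = 12)
57 + 22*H(5, r(3)) = 57 + 22*12 = 57 + 264 = 321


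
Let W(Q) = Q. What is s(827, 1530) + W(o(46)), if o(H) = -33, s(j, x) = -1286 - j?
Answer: -2146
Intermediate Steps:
s(827, 1530) + W(o(46)) = (-1286 - 1*827) - 33 = (-1286 - 827) - 33 = -2113 - 33 = -2146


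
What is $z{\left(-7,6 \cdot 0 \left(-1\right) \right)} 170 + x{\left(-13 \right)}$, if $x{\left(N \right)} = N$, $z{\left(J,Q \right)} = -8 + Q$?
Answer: $-1373$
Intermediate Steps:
$z{\left(-7,6 \cdot 0 \left(-1\right) \right)} 170 + x{\left(-13 \right)} = \left(-8 + 6 \cdot 0 \left(-1\right)\right) 170 - 13 = \left(-8 + 0 \left(-1\right)\right) 170 - 13 = \left(-8 + 0\right) 170 - 13 = \left(-8\right) 170 - 13 = -1360 - 13 = -1373$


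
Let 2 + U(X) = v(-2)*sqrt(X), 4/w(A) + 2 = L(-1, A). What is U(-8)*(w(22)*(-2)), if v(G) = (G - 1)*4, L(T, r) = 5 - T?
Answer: 4 + 48*I*sqrt(2) ≈ 4.0 + 67.882*I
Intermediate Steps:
v(G) = -4 + 4*G (v(G) = (-1 + G)*4 = -4 + 4*G)
w(A) = 1 (w(A) = 4/(-2 + (5 - 1*(-1))) = 4/(-2 + (5 + 1)) = 4/(-2 + 6) = 4/4 = 4*(1/4) = 1)
U(X) = -2 - 12*sqrt(X) (U(X) = -2 + (-4 + 4*(-2))*sqrt(X) = -2 + (-4 - 8)*sqrt(X) = -2 - 12*sqrt(X))
U(-8)*(w(22)*(-2)) = (-2 - 24*I*sqrt(2))*(1*(-2)) = (-2 - 24*I*sqrt(2))*(-2) = 4 + 48*I*sqrt(2)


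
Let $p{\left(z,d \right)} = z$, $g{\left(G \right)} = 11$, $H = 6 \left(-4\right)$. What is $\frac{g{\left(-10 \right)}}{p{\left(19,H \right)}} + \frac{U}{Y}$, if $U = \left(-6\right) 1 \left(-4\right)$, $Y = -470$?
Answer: $\frac{2357}{4465} \approx 0.52788$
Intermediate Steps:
$H = -24$
$U = 24$ ($U = \left(-6\right) \left(-4\right) = 24$)
$\frac{g{\left(-10 \right)}}{p{\left(19,H \right)}} + \frac{U}{Y} = \frac{11}{19} + \frac{24}{-470} = 11 \cdot \frac{1}{19} + 24 \left(- \frac{1}{470}\right) = \frac{11}{19} - \frac{12}{235} = \frac{2357}{4465}$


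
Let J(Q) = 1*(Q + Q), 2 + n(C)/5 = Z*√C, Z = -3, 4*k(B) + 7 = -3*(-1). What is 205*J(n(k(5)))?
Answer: -4100 - 6150*I ≈ -4100.0 - 6150.0*I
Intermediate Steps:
k(B) = -1 (k(B) = -7/4 + (-3*(-1))/4 = -7/4 + (¼)*3 = -7/4 + ¾ = -1)
n(C) = -10 - 15*√C (n(C) = -10 + 5*(-3*√C) = -10 - 15*√C)
J(Q) = 2*Q (J(Q) = 1*(2*Q) = 2*Q)
205*J(n(k(5))) = 205*(2*(-10 - 15*I)) = 205*(-20 - 30*I) = -4100 - 6150*I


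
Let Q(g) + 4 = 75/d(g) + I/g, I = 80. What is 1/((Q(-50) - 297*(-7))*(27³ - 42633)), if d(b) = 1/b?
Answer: 1/38477970 ≈ 2.5989e-8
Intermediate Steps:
Q(g) = -4 + 75*g + 80/g (Q(g) = -4 + (75/(1/g) + 80/g) = -4 + (75*g + 80/g) = -4 + 75*g + 80/g)
1/((Q(-50) - 297*(-7))*(27³ - 42633)) = 1/(((-4 + 75*(-50) + 80/(-50)) - 297*(-7))*(27³ - 42633)) = 1/(((-4 - 3750 + 80*(-1/50)) + 2079)*(19683 - 42633)) = 1/(((-4 - 3750 - 8/5) + 2079)*(-22950)) = 1/((-18778/5 + 2079)*(-22950)) = 1/(-8383/5*(-22950)) = 1/38477970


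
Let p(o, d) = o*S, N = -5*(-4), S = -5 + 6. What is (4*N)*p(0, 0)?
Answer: 0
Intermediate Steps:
S = 1
N = 20
p(o, d) = o (p(o, d) = o*1 = o)
(4*N)*p(0, 0) = (4*20)*0 = 80*0 = 0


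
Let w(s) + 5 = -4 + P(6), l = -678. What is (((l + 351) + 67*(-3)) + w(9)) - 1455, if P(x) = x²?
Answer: -1956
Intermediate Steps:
w(s) = 27 (w(s) = -5 + (-4 + 6²) = -5 + (-4 + 36) = -5 + 32 = 27)
(((l + 351) + 67*(-3)) + w(9)) - 1455 = (((-678 + 351) + 67*(-3)) + 27) - 1455 = ((-327 - 201) + 27) - 1455 = (-528 + 27) - 1455 = -501 - 1455 = -1956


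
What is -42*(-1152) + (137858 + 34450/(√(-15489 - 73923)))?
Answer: 186242 - 17225*I*√22353/22353 ≈ 1.8624e+5 - 115.21*I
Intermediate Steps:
-42*(-1152) + (137858 + 34450/(√(-15489 - 73923))) = 48384 + (137858 + 34450/(√(-89412))) = 48384 + (137858 + 34450/((2*I*√22353))) = 48384 + (137858 + 34450*(-I*√22353/44706)) = 48384 + (137858 - 17225*I*√22353/22353) = 186242 - 17225*I*√22353/22353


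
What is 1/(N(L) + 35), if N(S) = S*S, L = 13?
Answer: 1/204 ≈ 0.0049020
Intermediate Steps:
N(S) = S**2
1/(N(L) + 35) = 1/(13**2 + 35) = 1/(169 + 35) = 1/204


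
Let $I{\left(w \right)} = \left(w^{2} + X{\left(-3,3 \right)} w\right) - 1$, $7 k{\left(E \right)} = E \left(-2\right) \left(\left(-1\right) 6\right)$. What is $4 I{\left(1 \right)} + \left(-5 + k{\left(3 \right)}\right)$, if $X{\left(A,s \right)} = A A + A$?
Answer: $\frac{169}{7} \approx 24.143$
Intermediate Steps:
$k{\left(E \right)} = \frac{12 E}{7}$ ($k{\left(E \right)} = \frac{E \left(-2\right) \left(\left(-1\right) 6\right)}{7} = \frac{- 2 E \left(-6\right)}{7} = \frac{12 E}{7}$)
$X{\left(A,s \right)} = A + A^{2}$ ($X{\left(A,s \right)} = A^{2} + A = A + A^{2}$)
$I{\left(w \right)} = -1 + w^{2} + 6 w$ ($I{\left(w \right)} = \left(w^{2} + - 3 \left(1 - 3\right) w\right) - 1 = \left(w^{2} + \left(-3\right) \left(-2\right) w\right) - 1 = \left(w^{2} + 6 w\right) - 1 = -1 + w^{2} + 6 w$)
$4 I{\left(1 \right)} + \left(-5 + k{\left(3 \right)}\right) = 4 \left(-1 + 1^{2} + 6 \cdot 1\right) + \left(-5 + \frac{12}{7} \cdot 3\right) = 4 \left(-1 + 1 + 6\right) + \left(-5 + \frac{36}{7}\right) = 4 \cdot 6 + \frac{1}{7} = 24 + \frac{1}{7} = \frac{169}{7}$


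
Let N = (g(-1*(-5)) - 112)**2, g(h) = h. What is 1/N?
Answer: 1/11449 ≈ 8.7344e-5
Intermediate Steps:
N = 11449 (N = (-1*(-5) - 112)**2 = (5 - 112)**2 = (-107)**2 = 11449)
1/N = 1/11449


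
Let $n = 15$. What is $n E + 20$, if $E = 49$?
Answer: $755$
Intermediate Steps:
$n E + 20 = 15 \cdot 49 + 20 = 735 + 20 = 755$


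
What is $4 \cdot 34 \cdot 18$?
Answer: $2448$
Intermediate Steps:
$4 \cdot 34 \cdot 18 = 136 \cdot 18 = 2448$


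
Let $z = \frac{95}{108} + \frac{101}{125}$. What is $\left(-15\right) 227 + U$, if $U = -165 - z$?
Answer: $- \frac{48217783}{13500} \approx -3571.7$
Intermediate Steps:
$z = \frac{22783}{13500}$ ($z = 95 \cdot \frac{1}{108} + 101 \cdot \frac{1}{125} = \frac{95}{108} + \frac{101}{125} = \frac{22783}{13500} \approx 1.6876$)
$U = - \frac{2250283}{13500}$ ($U = -165 - \frac{22783}{13500} = - \frac{2250283}{13500} \approx -166.69$)
$\left(-15\right) 227 + U = \left(-15\right) 227 - \frac{2250283}{13500} = -3405 - \frac{2250283}{13500} = - \frac{48217783}{13500}$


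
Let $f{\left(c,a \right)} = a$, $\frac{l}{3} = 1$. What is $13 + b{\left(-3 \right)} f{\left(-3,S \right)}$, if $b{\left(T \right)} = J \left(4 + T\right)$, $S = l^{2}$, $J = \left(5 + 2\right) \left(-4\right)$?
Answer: $-239$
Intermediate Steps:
$l = 3$ ($l = 3 \cdot 1 = 3$)
$J = -28$ ($J = 7 \left(-4\right) = -28$)
$S = 9$ ($S = 3^{2} = 9$)
$b{\left(T \right)} = -112 - 28 T$ ($b{\left(T \right)} = - 28 \left(4 + T\right) = -112 - 28 T$)
$13 + b{\left(-3 \right)} f{\left(-3,S \right)} = 13 + \left(-112 - -84\right) 9 = 13 + \left(-112 + 84\right) 9 = 13 - 252 = -239$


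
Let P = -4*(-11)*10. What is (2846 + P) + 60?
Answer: 3346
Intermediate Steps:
P = 440 (P = 44*10 = 440)
(2846 + P) + 60 = (2846 + 440) + 60 = 3286 + 60 = 3346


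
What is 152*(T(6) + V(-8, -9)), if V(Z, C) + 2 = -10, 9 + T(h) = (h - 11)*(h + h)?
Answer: -12312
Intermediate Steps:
T(h) = -9 + 2*h*(-11 + h) (T(h) = -9 + (h - 11)*(h + h) = -9 + (-11 + h)*(2*h) = -9 + 2*h*(-11 + h))
V(Z, C) = -12 (V(Z, C) = -2 - 10 = -12)
152*(T(6) + V(-8, -9)) = 152*((-9 - 22*6 + 2*6²) - 12) = 152*((-9 - 132 + 2*36) - 12) = 152*((-9 - 132 + 72) - 12) = 152*(-69 - 12) = 152*(-81) = -12312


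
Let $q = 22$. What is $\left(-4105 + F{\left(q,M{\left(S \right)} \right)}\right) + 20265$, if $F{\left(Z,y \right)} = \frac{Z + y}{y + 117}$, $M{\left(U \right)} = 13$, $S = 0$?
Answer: $\frac{420167}{26} \approx 16160.0$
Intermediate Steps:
$F{\left(Z,y \right)} = \frac{Z + y}{117 + y}$
$\left(-4105 + F{\left(q,M{\left(S \right)} \right)}\right) + 20265 = \left(-4105 + \frac{22 + 13}{117 + 13}\right) + 20265 = \left(-4105 + \frac{1}{130} \cdot 35\right) + 20265 = \left(-4105 + \frac{7}{26}\right) + 20265 = - \frac{106723}{26} + 20265 = \frac{420167}{26}$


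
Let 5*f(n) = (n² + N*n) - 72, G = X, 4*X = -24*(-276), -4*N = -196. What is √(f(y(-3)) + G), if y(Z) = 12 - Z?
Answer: 4*√2865/5 ≈ 42.821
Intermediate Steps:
N = 49 (N = -¼*(-196) = 49)
X = 1656 (X = (-24*(-276))/4 = (¼)*6624 = 1656)
G = 1656
f(n) = -72/5 + n²/5 + 49*n/5 (f(n) = ((n² + 49*n) - 72)/5 = (-72 + n² + 49*n)/5 = -72/5 + n²/5 + 49*n/5)
√(f(y(-3)) + G) = √((-72/5 + (12 - 1*(-3))²/5 + 49*(12 - 1*(-3))/5) + 1656) = √((-72/5 + (12 + 3)²/5 + 49*(12 + 3)/5) + 1656) = √((-72/5 + (⅕)*15² + (49/5)*15) + 1656) = √((-72/5 + (⅕)*225 + 147) + 1656) = √((-72/5 + 45 + 147) + 1656) = √(888/5 + 1656) = √(9168/5) = 4*√2865/5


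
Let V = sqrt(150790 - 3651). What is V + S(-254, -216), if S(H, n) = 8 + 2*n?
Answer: -424 + sqrt(147139) ≈ -40.413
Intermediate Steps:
V = sqrt(147139) ≈ 383.59
V + S(-254, -216) = sqrt(147139) + (8 + 2*(-216)) = sqrt(147139) + (8 - 432) = sqrt(147139) - 424 = -424 + sqrt(147139)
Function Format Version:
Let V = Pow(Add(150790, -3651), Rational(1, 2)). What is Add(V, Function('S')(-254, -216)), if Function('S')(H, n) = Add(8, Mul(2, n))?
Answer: Add(-424, Pow(147139, Rational(1, 2))) ≈ -40.413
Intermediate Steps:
V = Pow(147139, Rational(1, 2)) ≈ 383.59
Add(V, Function('S')(-254, -216)) = Add(Pow(147139, Rational(1, 2)), Add(8, Mul(2, -216))) = Add(Pow(147139, Rational(1, 2)), Add(8, -432)) = Add(Pow(147139, Rational(1, 2)), -424) = Add(-424, Pow(147139, Rational(1, 2)))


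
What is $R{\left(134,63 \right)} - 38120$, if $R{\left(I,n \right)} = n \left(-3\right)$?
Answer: $-38309$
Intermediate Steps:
$R{\left(I,n \right)} = - 3 n$
$R{\left(134,63 \right)} - 38120 = \left(-3\right) 63 - 38120 = -189 - 38120 = -38309$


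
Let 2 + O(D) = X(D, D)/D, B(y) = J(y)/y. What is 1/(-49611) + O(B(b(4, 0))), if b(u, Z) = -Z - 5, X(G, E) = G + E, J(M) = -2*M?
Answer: -1/49611 ≈ -2.0157e-5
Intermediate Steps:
X(G, E) = E + G
b(u, Z) = -5 - Z
B(y) = -2 (B(y) = (-2*y)/y = -2)
O(D) = 0 (O(D) = -2 + (D + D)/D = -2 + (2*D)/D = -2 + 2 = 0)
1/(-49611) + O(B(b(4, 0))) = 1/(-49611) + 0 = -1/49611 + 0 = -1/49611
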